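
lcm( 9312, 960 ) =93120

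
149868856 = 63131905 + 86736951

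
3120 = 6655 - 3535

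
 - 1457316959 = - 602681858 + -854635101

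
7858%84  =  46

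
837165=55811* 15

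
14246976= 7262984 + 6983992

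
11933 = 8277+3656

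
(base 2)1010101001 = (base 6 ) 3053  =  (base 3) 221020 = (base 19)1GG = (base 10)681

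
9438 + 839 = 10277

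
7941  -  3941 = 4000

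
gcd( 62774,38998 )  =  2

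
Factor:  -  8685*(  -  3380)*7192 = 2^5* 3^2*5^2*13^2*29^1*31^1*193^1 = 211123317600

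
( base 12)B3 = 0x87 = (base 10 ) 135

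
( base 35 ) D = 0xd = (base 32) D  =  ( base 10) 13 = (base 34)D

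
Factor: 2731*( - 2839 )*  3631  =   - 17^1*167^1 * 2731^1 * 3631^1 = - 28152264979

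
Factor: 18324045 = 3^2*5^1 * 17^2*1409^1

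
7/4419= 7/4419 = 0.00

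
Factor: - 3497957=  - 19^1 * 71^1*2593^1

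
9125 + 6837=15962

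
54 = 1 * 54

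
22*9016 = 198352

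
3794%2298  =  1496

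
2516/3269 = 2516/3269=0.77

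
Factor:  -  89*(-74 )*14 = 2^2 * 7^1*37^1*89^1 =92204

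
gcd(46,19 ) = 1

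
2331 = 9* 259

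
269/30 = 269/30 = 8.97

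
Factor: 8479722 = 2^1*3^1*419^1*3373^1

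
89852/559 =160 + 412/559= 160.74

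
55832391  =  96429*579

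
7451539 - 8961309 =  - 1509770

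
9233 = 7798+1435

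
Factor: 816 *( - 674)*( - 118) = 64898112 = 2^6*3^1*17^1*59^1*337^1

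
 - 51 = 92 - 143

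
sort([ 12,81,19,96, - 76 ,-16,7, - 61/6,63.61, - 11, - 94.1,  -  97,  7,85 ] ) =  [ - 97, - 94.1, - 76, - 16, - 11,-61/6,  7,7,12, 19,63.61,81,85,96 ] 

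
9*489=4401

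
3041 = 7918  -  4877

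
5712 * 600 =3427200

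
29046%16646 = 12400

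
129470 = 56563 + 72907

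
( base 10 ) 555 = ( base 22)135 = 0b1000101011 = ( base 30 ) if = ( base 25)m5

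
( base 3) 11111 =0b1111001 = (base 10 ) 121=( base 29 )45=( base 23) 56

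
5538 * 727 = 4026126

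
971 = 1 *971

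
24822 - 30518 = - 5696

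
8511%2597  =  720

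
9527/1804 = 9527/1804 = 5.28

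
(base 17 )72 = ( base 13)94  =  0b1111001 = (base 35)3g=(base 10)121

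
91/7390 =91/7390=0.01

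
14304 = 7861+6443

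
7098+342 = 7440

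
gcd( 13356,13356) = 13356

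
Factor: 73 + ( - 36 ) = 37 = 37^1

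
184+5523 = 5707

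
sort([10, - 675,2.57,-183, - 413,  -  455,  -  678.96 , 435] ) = [ - 678.96, - 675,  -  455, - 413, - 183,2.57,  10,435]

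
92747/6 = 92747/6 = 15457.83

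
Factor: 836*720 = 601920 = 2^6*3^2 *5^1*11^1*19^1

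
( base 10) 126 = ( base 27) 4I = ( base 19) 6c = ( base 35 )3L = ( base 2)1111110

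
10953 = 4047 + 6906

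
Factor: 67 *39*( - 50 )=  - 130650 = - 2^1*3^1*5^2*13^1*67^1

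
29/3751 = 29/3751 = 0.01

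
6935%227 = 125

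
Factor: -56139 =-3^1 * 18713^1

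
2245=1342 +903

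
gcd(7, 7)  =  7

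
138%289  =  138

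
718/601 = 1 + 117/601 = 1.19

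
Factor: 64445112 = 2^3*3^3*19^1*41^1*383^1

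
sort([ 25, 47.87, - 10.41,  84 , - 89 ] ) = [ - 89, - 10.41,25,47.87 , 84 ]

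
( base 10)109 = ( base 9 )131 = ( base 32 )3d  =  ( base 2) 1101101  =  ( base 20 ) 59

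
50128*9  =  451152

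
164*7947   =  1303308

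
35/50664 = 35/50664   =  0.00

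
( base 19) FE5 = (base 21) cig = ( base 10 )5686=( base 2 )1011000110110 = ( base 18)H9G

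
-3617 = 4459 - 8076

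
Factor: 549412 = 2^2*137353^1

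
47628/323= 147 + 147/323= 147.46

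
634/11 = 634/11 = 57.64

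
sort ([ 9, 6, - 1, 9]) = [ - 1, 6 , 9 , 9]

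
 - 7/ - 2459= 7/2459  =  0.00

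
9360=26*360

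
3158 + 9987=13145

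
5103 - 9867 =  - 4764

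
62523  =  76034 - 13511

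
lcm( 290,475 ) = 27550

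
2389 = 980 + 1409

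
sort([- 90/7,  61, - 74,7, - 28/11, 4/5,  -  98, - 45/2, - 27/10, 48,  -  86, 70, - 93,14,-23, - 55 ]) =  [-98,-93, - 86,-74, - 55,-23,-45/2, - 90/7, -27/10,-28/11 , 4/5,7, 14, 48, 61,70]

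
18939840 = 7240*2616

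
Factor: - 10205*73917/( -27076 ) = 2^( - 2)*3^2*5^1*7^( - 1)*13^1*43^1*157^1*191^1*967^ ( - 1 ) = 754322985/27076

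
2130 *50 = 106500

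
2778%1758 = 1020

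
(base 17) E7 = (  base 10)245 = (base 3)100002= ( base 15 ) 115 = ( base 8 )365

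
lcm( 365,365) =365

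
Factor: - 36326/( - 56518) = 7^(-1)*11^( -1)*  41^1*367^(  -  1)*443^1 = 18163/28259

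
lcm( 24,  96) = 96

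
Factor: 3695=5^1*739^1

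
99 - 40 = 59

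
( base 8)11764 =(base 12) 2b58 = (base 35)45x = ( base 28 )6EC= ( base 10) 5108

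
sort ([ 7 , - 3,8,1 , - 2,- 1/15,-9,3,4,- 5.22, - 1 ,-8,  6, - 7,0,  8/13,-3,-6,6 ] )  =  [-9, - 8 , - 7, - 6, - 5.22,-3, - 3, - 2,-1,  -  1/15,0,8/13, 1, 3, 4, 6, 6,7, 8 ] 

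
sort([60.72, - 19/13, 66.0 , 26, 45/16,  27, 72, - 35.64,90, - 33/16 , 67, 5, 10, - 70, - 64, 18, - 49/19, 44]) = [  -  70  , - 64, - 35.64,- 49/19,-33/16,-19/13,45/16, 5, 10 , 18, 26,27, 44, 60.72, 66.0,67, 72, 90]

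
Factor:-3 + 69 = 2^1 * 3^1 * 11^1 =66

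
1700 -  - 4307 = 6007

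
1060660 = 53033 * 20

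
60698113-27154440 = 33543673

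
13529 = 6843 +6686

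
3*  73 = 219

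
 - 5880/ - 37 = 5880/37= 158.92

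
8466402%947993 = 882458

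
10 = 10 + 0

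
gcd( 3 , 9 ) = 3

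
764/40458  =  382/20229 = 0.02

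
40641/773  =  40641/773 =52.58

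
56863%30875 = 25988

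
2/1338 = 1/669 = 0.00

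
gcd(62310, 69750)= 930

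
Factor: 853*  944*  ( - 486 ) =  - 391342752  =  -2^5*3^5*59^1*853^1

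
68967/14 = 4926 + 3/14 = 4926.21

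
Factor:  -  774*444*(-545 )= 2^3*3^3*5^1  *  37^1*43^1*109^1  =  187292520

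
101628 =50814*2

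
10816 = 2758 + 8058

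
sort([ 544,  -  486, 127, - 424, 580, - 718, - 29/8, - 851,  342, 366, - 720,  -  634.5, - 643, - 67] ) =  [ - 851, - 720,-718,-643 , - 634.5, - 486, - 424, - 67,-29/8,  127, 342,366,544, 580 ] 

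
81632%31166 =19300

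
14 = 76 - 62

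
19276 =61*316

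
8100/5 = 1620= 1620.00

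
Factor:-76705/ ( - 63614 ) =2^( - 1) * 5^1*17^( - 1 )*23^2*29^1*1871^( - 1)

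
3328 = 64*52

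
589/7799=589/7799=0.08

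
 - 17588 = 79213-96801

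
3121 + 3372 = 6493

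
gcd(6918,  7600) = 2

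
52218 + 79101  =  131319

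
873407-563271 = 310136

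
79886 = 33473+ 46413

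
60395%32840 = 27555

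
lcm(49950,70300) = 1898100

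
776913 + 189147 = 966060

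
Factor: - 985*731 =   -  5^1*17^1* 43^1*197^1 = - 720035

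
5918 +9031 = 14949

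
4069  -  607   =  3462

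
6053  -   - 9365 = 15418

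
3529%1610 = 309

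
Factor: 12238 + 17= 12255 = 3^1*5^1*19^1*43^1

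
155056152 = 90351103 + 64705049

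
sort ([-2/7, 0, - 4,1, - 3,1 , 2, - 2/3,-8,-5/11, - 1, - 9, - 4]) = [ -9,-8 ,-4, - 4, - 3,  -  1, - 2/3, - 5/11,-2/7, 0,1,1,2 ]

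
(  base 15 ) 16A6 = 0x1311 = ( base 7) 20142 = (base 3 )20200210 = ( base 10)4881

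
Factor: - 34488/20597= -72/43  =  -2^3 * 3^2* 43^(  -  1 )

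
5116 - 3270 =1846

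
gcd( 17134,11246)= 2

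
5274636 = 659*8004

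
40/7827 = 40/7827 = 0.01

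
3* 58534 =175602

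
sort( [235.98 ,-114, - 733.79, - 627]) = [ - 733.79 , - 627, - 114 , 235.98]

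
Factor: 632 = 2^3*79^1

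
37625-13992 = 23633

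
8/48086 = 4/24043= 0.00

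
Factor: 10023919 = 10023919^1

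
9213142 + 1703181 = 10916323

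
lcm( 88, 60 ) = 1320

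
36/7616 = 9/1904 = 0.00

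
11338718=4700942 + 6637776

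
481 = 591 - 110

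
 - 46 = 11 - 57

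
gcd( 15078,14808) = 6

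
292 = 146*2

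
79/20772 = 79/20772 = 0.00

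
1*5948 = 5948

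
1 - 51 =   -  50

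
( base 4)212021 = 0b100110001001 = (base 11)191a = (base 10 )2441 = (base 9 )3312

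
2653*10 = 26530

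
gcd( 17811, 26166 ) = 3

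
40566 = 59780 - 19214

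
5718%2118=1482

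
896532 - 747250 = 149282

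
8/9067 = 8/9067 = 0.00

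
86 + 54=140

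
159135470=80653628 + 78481842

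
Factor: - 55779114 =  - 2^1  *  3^1 *2801^1*3319^1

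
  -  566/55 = - 11 + 39/55 = - 10.29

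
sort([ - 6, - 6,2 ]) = [ - 6, - 6,2]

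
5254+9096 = 14350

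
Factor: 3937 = 31^1* 127^1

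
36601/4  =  9150 + 1/4 = 9150.25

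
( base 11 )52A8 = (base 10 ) 7015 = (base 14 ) 27B1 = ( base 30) 7NP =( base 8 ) 15547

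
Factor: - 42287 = - 7^2*863^1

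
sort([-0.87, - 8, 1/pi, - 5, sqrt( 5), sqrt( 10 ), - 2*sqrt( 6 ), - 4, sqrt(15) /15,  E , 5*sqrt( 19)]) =[ - 8,- 5,-2*sqrt(6 ),-4, - 0.87,sqrt( 15)/15, 1/pi, sqrt( 5 ), E, sqrt( 10), 5*sqrt( 19 )]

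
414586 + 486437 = 901023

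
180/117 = 1 + 7/13 = 1.54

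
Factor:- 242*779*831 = - 2^1*3^1*11^2*19^1*41^1*277^1 = -156658458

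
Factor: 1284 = 2^2*3^1*107^1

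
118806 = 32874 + 85932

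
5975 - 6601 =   -  626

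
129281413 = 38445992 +90835421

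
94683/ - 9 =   -  31561/3 = - 10520.33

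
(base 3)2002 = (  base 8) 70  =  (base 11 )51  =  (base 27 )22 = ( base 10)56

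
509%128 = 125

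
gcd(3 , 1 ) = 1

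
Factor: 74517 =3^1*59^1*421^1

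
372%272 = 100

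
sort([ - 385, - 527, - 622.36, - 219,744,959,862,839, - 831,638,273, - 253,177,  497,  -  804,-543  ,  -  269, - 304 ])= [ - 831, - 804, - 622.36,  -  543, - 527,-385, - 304, - 269,- 253, - 219,177,273,497, 638,744, 839, 862, 959]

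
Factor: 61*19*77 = 89243= 7^1 * 11^1*19^1*61^1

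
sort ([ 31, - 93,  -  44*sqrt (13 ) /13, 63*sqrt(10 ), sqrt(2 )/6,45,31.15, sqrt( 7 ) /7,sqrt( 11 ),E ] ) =[ - 93 ,  -  44*sqrt (13)/13,sqrt ( 2)/6,sqrt( 7)/7,E,sqrt(11), 31,31.15,45, 63 * sqrt( 10 ) ]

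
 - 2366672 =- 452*5236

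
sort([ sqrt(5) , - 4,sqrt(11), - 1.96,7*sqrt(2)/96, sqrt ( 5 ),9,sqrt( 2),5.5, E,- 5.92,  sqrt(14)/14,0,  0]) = [ -5.92, - 4,  -  1.96,0,  0,  7*sqrt(2 )/96, sqrt(14)/14,  sqrt( 2),  sqrt(5),sqrt(5),  E, sqrt( 11), 5.5,9]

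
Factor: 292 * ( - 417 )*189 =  -2^2*3^4*7^1*73^1*139^1 = -23013396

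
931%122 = 77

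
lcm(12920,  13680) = 232560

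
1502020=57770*26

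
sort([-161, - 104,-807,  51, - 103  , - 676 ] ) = [-807, - 676, - 161 , - 104 , - 103,51] 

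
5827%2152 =1523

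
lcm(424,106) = 424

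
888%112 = 104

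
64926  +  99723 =164649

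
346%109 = 19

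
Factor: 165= 3^1*5^1*11^1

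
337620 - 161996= 175624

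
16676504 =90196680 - 73520176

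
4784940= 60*79749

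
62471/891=62471/891 = 70.11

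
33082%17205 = 15877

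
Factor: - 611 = -13^1*47^1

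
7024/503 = 13 + 485/503 = 13.96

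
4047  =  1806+2241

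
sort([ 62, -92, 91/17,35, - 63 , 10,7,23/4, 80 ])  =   [ - 92,-63,91/17,23/4,7, 10, 35,62, 80 ]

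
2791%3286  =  2791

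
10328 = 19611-9283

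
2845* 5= 14225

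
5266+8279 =13545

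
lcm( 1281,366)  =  2562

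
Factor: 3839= 11^1*349^1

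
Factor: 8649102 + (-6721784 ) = 1927318 = 2^1*963659^1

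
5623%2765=93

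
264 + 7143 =7407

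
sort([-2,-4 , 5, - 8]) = [ - 8,-4,  -  2, 5] 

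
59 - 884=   -  825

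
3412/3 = 3412/3= 1137.33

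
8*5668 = 45344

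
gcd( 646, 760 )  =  38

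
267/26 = 267/26 = 10.27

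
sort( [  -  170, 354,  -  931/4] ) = [ - 931/4, - 170 , 354]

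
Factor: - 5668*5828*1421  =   - 2^4*7^2 * 13^1*29^1*31^1*47^1 * 109^1  =  - 46940040784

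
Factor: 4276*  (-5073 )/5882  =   - 10846074/2941 = -  2^1*3^1* 17^(-1 )*19^1*89^1*173^( - 1 )*1069^1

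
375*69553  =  26082375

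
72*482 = 34704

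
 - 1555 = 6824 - 8379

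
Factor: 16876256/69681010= 8438128/34840505 = 2^4*5^( - 1 )* 7^( - 1)*19^1*41^1*677^1*995443^( - 1) 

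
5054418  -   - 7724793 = 12779211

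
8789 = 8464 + 325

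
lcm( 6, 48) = 48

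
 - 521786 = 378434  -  900220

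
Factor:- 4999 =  - 4999^1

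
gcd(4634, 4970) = 14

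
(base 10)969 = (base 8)1711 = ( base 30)129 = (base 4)33021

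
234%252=234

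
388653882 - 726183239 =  -337529357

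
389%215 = 174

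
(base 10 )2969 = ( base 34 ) 2JB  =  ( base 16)B99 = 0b101110011001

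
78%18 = 6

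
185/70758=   185/70758 = 0.00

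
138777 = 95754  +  43023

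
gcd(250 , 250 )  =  250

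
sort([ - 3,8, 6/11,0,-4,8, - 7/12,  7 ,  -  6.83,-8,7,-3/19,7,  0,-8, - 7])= [ -8,-8, - 7, - 6.83, -4, - 3,-7/12, - 3/19,0, 0, 6/11, 7, 7,7,8, 8]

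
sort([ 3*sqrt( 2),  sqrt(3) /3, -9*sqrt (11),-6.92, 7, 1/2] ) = [-9*sqrt(11 ), - 6.92, 1/2 , sqrt( 3 )/3,3 * sqrt(2 ), 7] 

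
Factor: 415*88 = 36520  =  2^3*5^1 * 11^1*83^1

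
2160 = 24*90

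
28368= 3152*9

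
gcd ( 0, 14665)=14665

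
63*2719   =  171297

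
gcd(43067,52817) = 1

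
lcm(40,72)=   360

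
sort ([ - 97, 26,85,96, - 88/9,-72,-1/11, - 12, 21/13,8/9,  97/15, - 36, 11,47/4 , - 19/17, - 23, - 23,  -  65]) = [-97,  -  72, - 65, - 36,-23 , - 23, - 12, - 88/9,  -  19/17, - 1/11,8/9,  21/13, 97/15,11,47/4,26,85, 96]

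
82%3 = 1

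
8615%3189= 2237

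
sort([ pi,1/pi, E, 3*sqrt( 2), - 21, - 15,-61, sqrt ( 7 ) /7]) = [ - 61,-21,-15 , 1/pi, sqrt( 7 ) /7, E, pi,3*sqrt( 2 )]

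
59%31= 28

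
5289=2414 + 2875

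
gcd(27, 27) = 27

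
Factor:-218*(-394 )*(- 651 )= -55915692=- 2^2*3^1*7^1*31^1*109^1*197^1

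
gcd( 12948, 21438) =6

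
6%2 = 0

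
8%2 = 0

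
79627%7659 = 3037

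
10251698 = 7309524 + 2942174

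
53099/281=188+271/281 = 188.96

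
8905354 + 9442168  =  18347522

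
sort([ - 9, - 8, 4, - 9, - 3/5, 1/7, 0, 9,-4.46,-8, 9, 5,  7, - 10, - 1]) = [ - 10, - 9, - 9, - 8, -8, - 4.46,-1,- 3/5,0, 1/7,4,5,  7,9, 9 ] 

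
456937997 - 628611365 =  - 171673368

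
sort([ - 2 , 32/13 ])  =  [ - 2,32/13 ] 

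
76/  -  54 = -2 + 16/27 = -1.41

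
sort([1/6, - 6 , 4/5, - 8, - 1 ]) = [-8, - 6,-1,1/6,4/5 ]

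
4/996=1/249 = 0.00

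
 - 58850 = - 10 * 5885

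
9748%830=618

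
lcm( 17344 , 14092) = 225472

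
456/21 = 21 + 5/7 = 21.71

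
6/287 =6/287  =  0.02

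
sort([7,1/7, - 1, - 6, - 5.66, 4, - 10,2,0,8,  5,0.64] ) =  [ - 10, - 6, - 5.66,  -  1,  0,1/7,0.64,2,4, 5, 7,8]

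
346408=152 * 2279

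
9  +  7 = 16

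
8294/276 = 4147/138 = 30.05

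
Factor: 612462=2^1*3^1*102077^1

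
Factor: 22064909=19^1*67^1*17333^1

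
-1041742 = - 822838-218904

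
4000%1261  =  217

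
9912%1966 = 82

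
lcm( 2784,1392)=2784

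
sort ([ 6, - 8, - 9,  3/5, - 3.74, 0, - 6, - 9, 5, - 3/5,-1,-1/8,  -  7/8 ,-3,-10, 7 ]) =[-10,  -  9, - 9 ,-8, - 6, - 3.74,  -  3 ,-1, - 7/8, - 3/5, - 1/8,  0,  3/5, 5, 6,  7]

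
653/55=653/55 = 11.87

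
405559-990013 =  - 584454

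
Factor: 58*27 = 2^1*3^3*29^1 =1566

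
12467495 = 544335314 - 531867819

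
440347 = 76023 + 364324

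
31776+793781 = 825557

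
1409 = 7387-5978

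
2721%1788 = 933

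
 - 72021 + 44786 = - 27235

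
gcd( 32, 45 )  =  1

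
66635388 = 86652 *769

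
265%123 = 19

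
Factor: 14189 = 7^1 * 2027^1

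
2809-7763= - 4954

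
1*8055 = 8055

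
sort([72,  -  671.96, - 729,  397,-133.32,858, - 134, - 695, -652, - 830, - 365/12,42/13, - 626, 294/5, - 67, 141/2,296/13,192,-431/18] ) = [  -  830, - 729,-695, - 671.96, - 652, - 626,- 134, -133.32, -67, - 365/12, - 431/18,42/13,296/13, 294/5,141/2, 72,192,397,858] 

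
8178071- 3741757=4436314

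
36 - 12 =24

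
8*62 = 496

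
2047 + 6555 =8602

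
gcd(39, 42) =3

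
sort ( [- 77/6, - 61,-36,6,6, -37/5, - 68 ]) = [-68,  -  61, - 36,-77/6,- 37/5, 6,6]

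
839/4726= 839/4726 = 0.18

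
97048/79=1228 + 36/79 = 1228.46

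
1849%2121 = 1849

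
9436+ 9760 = 19196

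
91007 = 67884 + 23123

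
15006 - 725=14281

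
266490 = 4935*54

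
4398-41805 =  - 37407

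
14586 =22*663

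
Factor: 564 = 2^2 * 3^1*47^1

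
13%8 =5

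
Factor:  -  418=- 2^1 * 11^1*19^1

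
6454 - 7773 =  - 1319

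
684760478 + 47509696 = 732270174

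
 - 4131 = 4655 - 8786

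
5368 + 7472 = 12840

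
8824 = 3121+5703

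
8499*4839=41126661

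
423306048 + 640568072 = 1063874120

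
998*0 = 0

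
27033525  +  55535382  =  82568907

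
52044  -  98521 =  - 46477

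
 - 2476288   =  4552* ( -544 )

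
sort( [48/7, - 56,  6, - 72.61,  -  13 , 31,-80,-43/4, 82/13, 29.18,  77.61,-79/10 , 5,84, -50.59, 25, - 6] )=[  -  80, - 72.61, - 56, - 50.59, - 13, -43/4,-79/10, - 6,  5,  6, 82/13,48/7, 25,  29.18, 31, 77.61,  84 ]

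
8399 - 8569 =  - 170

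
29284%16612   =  12672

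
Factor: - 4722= -2^1*3^1*787^1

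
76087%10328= 3791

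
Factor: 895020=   2^2*3^1*5^1 * 7^1*2131^1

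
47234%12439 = 9917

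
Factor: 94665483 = 3^3*11^1*29^2 * 379^1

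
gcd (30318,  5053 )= 5053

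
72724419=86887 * 837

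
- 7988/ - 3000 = 2 + 497/750 = 2.66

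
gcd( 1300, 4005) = 5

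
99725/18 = 99725/18  =  5540.28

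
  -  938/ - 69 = 13+41/69 = 13.59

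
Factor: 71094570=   2^1*3^1*5^1 * 2369819^1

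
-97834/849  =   - 116 + 650/849 = - 115.23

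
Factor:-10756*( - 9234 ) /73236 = 2^1 * 3^4 * 17^ (-1 )*19^1*359^( - 1) * 2689^1 = 8276742/6103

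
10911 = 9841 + 1070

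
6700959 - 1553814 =5147145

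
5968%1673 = 949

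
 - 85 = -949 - -864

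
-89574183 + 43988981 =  -45585202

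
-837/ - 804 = 1 + 11/268 = 1.04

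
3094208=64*48347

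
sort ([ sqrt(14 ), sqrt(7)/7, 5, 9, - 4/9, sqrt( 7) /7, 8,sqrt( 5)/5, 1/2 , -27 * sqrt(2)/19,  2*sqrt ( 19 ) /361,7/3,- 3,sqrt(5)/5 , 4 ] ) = [ - 3, - 27 * sqrt( 2)/19,  -  4/9, 2*sqrt (19 )/361,sqrt(7)/7, sqrt ( 7)/7, sqrt(5)/5,sqrt(5)/5, 1/2,  7/3,sqrt(14 ),4, 5, 8,  9]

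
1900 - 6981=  - 5081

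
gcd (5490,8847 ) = 9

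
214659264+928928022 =1143587286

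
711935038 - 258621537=453313501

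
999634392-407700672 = 591933720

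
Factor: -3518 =-2^1*1759^1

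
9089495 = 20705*439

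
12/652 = 3/163= 0.02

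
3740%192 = 92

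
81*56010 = 4536810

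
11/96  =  11/96 = 0.11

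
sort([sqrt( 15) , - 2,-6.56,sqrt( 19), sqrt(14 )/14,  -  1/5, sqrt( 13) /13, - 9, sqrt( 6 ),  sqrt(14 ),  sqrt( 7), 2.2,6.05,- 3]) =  [-9, - 6.56, - 3, - 2, - 1/5, sqrt(14 ) /14, sqrt( 13) /13,  2.2, sqrt( 6 ), sqrt( 7 ), sqrt( 14), sqrt( 15),  sqrt( 19 ), 6.05 ]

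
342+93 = 435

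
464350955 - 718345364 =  - 253994409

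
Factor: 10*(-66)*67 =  - 2^2*3^1*5^1*11^1*67^1 = - 44220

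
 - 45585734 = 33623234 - 79208968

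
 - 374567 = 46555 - 421122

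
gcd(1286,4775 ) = 1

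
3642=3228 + 414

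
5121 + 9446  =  14567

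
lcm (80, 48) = 240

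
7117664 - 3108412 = 4009252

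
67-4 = 63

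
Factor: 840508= 2^2 * 210127^1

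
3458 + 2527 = 5985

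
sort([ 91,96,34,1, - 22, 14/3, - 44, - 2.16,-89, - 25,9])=[ - 89, - 44, - 25, - 22, - 2.16 , 1,14/3 , 9,  34,91,96]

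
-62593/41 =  - 62593/41 = - 1526.66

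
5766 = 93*62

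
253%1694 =253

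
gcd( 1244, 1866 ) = 622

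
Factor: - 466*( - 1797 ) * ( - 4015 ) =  - 2^1 * 3^1*5^1*11^1 * 73^1*233^1 * 599^1  =  -3362169030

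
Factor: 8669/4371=3^(- 1 )*31^( - 1 )*47^( - 1)*8669^1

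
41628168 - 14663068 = 26965100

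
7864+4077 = 11941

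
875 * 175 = 153125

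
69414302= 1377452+68036850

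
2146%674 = 124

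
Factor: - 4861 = -4861^1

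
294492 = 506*582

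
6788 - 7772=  - 984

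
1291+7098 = 8389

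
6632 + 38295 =44927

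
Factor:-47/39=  - 3^( - 1) * 13^( - 1)*47^1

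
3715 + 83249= 86964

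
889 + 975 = 1864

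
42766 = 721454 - 678688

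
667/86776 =667/86776 = 0.01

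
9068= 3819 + 5249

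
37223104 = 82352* 452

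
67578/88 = 33789/44 = 767.93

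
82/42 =41/21 = 1.95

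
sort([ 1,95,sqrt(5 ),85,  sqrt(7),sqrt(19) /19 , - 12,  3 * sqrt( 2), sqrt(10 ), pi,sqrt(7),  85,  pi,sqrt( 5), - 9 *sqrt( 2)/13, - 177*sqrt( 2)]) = [ - 177*sqrt(2), - 12, - 9*  sqrt(2)/13, sqrt(19)/19,1,  sqrt( 5), sqrt( 5 ),sqrt( 7 ), sqrt( 7),  pi,pi,sqrt(10), 3 * sqrt( 2 ),85,  85, 95] 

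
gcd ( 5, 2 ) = 1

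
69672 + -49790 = 19882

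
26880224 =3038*8848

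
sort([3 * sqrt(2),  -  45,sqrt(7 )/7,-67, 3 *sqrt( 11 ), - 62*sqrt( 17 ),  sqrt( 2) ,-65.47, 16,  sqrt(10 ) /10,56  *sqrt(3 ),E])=[-62*sqrt(17 ) ,  -  67, - 65.47, - 45,sqrt(10 )/10,sqrt(7 ) /7, sqrt(2), E , 3*sqrt(2 ),3*sqrt( 11),16,56 * sqrt(3 )]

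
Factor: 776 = 2^3*97^1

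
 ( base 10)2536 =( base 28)36G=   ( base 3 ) 10110221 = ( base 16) 9e8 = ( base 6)15424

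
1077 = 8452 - 7375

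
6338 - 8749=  - 2411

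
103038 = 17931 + 85107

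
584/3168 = 73/396 =0.18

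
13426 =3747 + 9679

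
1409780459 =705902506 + 703877953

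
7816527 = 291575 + 7524952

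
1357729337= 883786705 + 473942632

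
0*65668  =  0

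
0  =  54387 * 0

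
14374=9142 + 5232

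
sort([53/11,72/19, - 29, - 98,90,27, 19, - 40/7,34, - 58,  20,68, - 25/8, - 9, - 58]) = [ - 98 , - 58, - 58, - 29 , - 9,-40/7, - 25/8, 72/19 , 53/11 , 19,  20,27,34,68, 90 ]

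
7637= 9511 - 1874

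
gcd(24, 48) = 24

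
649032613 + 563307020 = 1212339633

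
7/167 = 7/167 = 0.04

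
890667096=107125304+783541792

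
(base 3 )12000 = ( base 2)10000111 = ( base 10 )135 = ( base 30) 4f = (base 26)55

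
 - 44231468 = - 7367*6004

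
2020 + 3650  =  5670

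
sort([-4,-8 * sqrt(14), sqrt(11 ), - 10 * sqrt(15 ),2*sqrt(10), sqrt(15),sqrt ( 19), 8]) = [ - 10*sqrt(15), - 8 * sqrt (14 ) , - 4,sqrt( 11),sqrt(15),sqrt(19),2 * sqrt ( 10),8] 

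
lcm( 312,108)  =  2808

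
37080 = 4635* 8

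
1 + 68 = 69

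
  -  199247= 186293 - 385540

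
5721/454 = 12+ 273/454 = 12.60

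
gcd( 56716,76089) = 1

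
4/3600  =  1/900=0.00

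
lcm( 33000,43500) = 957000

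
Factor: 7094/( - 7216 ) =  - 2^( - 3)*11^( - 1 ) * 41^( - 1 )*3547^1 =-3547/3608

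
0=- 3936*0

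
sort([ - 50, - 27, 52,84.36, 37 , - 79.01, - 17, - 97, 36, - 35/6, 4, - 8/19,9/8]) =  [  -  97, - 79.01, - 50,-27, - 17,-35/6,-8/19, 9/8  ,  4,36,37,52,84.36 ]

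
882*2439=2151198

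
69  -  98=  - 29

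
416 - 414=2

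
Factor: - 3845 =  - 5^1* 769^1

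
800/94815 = 160/18963 = 0.01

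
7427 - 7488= - 61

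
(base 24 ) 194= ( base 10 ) 796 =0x31C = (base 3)1002111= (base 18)284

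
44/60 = 11/15 = 0.73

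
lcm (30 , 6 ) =30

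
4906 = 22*223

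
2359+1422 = 3781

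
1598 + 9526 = 11124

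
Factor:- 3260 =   -  2^2*5^1*163^1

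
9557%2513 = 2018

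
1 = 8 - 7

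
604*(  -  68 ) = - 41072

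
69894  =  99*706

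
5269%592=533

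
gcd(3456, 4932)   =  36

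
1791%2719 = 1791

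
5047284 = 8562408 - 3515124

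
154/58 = 2 + 19/29 = 2.66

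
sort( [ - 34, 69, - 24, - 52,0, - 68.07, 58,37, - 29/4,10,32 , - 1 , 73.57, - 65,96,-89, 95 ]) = [ - 89,-68.07, - 65, - 52, - 34,- 24, - 29/4,-1,  0,10,32 , 37 , 58, 69,73.57, 95,96 ] 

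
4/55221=4/55221 = 0.00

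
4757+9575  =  14332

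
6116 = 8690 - 2574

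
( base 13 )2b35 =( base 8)14231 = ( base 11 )4805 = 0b1100010011001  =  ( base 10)6297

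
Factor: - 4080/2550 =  - 8/5 =- 2^3*5^( - 1) 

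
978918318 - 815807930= 163110388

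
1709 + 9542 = 11251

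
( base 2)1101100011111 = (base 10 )6943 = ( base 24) c17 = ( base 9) 10464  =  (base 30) 7ld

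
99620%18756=5840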